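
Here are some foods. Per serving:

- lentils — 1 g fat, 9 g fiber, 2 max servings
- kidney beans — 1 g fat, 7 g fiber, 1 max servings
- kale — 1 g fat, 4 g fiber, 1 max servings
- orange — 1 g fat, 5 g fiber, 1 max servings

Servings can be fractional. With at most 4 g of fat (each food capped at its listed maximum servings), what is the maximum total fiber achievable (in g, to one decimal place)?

Fiber per g fat: lentils 9, kidney beans 7, orange 5, kale 4.
Take 2 servings of lentils: uses 2 g fat, +18.0 g fiber (running total 18.0 g).
Take 1 serving of kidney beans: uses 1 g fat, +7.0 g fiber (running total 25.0 g).
Take 1 serving of orange: uses 1 g fat, +5.0 g fiber (running total 30.0 g).
Greedy by best ratio exhausts the fat allowance optimally: 30.0 g.

30.0 g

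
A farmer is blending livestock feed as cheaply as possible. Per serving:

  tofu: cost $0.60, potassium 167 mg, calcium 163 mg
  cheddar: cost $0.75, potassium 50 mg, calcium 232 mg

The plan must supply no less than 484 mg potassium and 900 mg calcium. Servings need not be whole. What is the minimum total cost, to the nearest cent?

$3.07

A basic optimal solution has at most two foods positive. Try each food alone and each pair with both targets met exactly.
tofu only: max(484/167, 900/163) = 5.521 servings → $3.31.
cheddar only: max(484/50, 900/232) = 9.68 servings → $7.26.
tofu + cheddar with both tight: 2.199 servings and 2.334 servings → $3.07.
So the least-cost plan costs $3.07.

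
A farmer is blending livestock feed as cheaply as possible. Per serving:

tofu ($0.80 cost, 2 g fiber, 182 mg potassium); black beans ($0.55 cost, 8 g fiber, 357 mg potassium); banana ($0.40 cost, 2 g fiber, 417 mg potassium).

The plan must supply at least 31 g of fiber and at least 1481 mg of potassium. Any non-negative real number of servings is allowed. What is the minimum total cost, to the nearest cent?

Compare the cost at each extreme point of the feasible region.
tofu only: max(31/2, 1481/182) = 15.5 servings → $12.40.
black beans only: max(31/8, 1481/357) = 4.148 servings → $2.28.
banana only: max(31/2, 1481/417) = 15.5 servings → $6.20.
tofu + black beans with both tight: 1.053 servings and 3.612 servings → $2.83.
tofu + banana: the both-tight solution has a negative serving — not a feasible corner.
black beans + banana with both tight: 3.801 servings and 0.2979 servings → $2.21.
Cheapest feasible corner: $2.21.

$2.21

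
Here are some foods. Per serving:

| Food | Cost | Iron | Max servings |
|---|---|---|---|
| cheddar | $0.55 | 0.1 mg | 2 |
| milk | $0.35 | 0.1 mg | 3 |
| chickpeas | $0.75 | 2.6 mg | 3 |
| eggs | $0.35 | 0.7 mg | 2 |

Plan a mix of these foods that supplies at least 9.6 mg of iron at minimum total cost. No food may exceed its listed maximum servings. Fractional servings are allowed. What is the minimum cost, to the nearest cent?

$4.55

Cost per mg of iron: chickpeas $0.2885, eggs $0.5000, milk $3.5000, cheddar $5.5000.
Take 3 servings of chickpeas: +7.8 mg iron for $2.25 (total $2.25, still need 1.8 mg).
Take 2 servings of eggs: +1.4 mg iron for $0.70 (total $2.95, still need 0.4 mg).
Take 3 servings of milk: +0.3 mg iron for $1.05 (total $4.00, still need 0.1 mg).
Take 1 serving of cheddar: +0.1 mg iron for $0.55 (total $4.55, still need 0.0 mg).
Filling from the cheapest source first is optimal under one linear minimum: $4.55.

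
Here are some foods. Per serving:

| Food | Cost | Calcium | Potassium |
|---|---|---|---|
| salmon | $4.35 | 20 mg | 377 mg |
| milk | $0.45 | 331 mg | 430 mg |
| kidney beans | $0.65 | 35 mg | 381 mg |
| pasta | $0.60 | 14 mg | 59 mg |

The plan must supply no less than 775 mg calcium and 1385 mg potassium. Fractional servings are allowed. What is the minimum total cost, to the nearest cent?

Compare the cost at each extreme point of the feasible region.
salmon only: max(775/20, 1385/377) = 38.75 servings → $168.56.
milk only: max(775/331, 1385/430) = 3.221 servings → $1.45.
kidney beans only: max(775/35, 1385/381) = 22.14 servings → $14.39.
pasta only: max(775/14, 1385/59) = 55.36 servings → $33.21.
salmon + milk with both tight: 1.077 servings and 2.276 servings → $5.71.
salmon + kidney beans with both targets exact would need a negative amount; discard.
salmon + pasta: intersection lies outside the first quadrant.
milk + kidney beans with both tight: 2.222 servings and 1.127 servings → $1.73.
milk + pasta with both tight: 1.949 servings and 9.267 servings → $6.44.
kidney beans + pasta: the both-tight solution has a negative serving — not a feasible corner.
Cheapest feasible corner: $1.45.

$1.45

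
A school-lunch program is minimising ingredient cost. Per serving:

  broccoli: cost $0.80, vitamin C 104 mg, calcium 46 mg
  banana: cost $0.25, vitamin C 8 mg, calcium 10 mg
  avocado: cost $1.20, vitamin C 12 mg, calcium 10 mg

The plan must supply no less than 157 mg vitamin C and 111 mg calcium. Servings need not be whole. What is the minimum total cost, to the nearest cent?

$1.93

At the optimum either one food covers both requirements or two foods hit both targets exactly; no other combination can be cheaper.
broccoli only: max(157/104, 111/46) = 2.413 servings → $1.93.
banana only: max(157/8, 111/10) = 19.62 servings → $4.91.
avocado only: max(157/12, 111/10) = 13.08 servings → $15.70.
broccoli + banana with both tight: 1.015 servings and 6.432 servings → $2.42.
broccoli + avocado with both tight: 0.4877 servings and 8.857 servings → $11.02.
banana + avocado with both targets exact would need a negative amount; discard.
Cheapest feasible corner: $1.93.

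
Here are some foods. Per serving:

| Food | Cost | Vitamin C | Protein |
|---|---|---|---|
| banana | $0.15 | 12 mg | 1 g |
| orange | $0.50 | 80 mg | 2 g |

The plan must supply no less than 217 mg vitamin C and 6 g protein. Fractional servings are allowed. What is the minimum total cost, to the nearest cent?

Compare the cost at each extreme point of the feasible region.
banana only: max(217/12, 6/1) = 18.08 servings → $2.71.
orange only: max(217/80, 6/2) = 3 servings → $1.50.
banana + orange with both tight: 0.8214 servings and 2.589 servings → $1.42.
The minimum over all feasible corners is $1.42.

$1.42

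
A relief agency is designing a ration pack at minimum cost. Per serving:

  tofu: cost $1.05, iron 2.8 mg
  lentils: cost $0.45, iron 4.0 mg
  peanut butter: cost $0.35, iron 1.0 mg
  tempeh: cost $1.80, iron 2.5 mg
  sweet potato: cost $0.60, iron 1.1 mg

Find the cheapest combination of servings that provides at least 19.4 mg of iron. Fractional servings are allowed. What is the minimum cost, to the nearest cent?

Cost per mg of iron: lentils $0.1125, peanut butter $0.3500, tofu $0.3750, sweet potato $0.5455, tempeh $0.7200.
With no serving limits, use only lentils: 19.4 mg / 4.0 mg = 4.85 servings × $0.45 = $2.18.

$2.18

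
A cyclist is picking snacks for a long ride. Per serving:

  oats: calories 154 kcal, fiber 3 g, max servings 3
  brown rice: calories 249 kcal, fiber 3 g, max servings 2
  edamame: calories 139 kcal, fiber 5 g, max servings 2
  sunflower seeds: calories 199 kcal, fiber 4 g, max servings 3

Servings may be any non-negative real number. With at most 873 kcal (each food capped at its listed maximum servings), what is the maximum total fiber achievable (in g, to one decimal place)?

Fiber per kcal: edamame 0.03597, sunflower seeds 0.0201, oats 0.01948, brown rice 0.01205.
Take 2 servings of edamame: uses 278 kcal, +10.0 g fiber (running total 10.0 g).
Take 2.99 servings of sunflower seeds: uses 595 kcal, +12.0 g fiber (running total 22.0 g).
Filling greedily by fiber-per-kcal is optimal for one linear limit, giving 22.0 g.

22.0 g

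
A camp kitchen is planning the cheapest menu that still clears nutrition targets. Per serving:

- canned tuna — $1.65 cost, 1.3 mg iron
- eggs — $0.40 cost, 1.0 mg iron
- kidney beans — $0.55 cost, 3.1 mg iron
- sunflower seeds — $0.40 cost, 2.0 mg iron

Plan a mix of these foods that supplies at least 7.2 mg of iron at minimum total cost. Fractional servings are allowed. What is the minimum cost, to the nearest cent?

Cost per mg of iron: kidney beans $0.1774, sunflower seeds $0.2000, eggs $0.4000, canned tuna $1.2692.
With no serving limits, use only kidney beans: 7.2 mg / 3.1 mg = 2.323 servings × $0.55 = $1.28.

$1.28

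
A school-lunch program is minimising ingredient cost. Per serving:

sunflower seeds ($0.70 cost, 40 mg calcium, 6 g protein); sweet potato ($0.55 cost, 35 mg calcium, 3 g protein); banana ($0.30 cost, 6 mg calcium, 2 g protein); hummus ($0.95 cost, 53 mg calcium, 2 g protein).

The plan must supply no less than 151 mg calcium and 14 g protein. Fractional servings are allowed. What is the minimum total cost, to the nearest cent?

Check every corner: each single food scaled to meet both minima, and each pair solved so both constraints bind.
sunflower seeds only: max(151/40, 14/6) = 3.775 servings → $2.64.
sweet potato only: max(151/35, 14/3) = 4.667 servings → $2.57.
banana only: max(151/6, 14/2) = 25.17 servings → $7.55.
hummus only: max(151/53, 14/2) = 7 servings → $6.65.
sunflower seeds + sweet potato with both tight: 0.4111 servings and 3.844 servings → $2.40.
sunflower seeds + banana with both targets exact would need a negative amount; discard.
sunflower seeds + hummus with both tight: 1.849 servings and 1.454 servings → $2.68.
sweet potato + banana with both tight: 4.192 servings and 0.7115 servings → $2.52.
sweet potato + hummus with both targets exact would need a negative amount; discard.
banana + hummus with both tight: 4.681 servings and 2.319 servings → $3.61.
Cheapest feasible corner: $2.40.

$2.40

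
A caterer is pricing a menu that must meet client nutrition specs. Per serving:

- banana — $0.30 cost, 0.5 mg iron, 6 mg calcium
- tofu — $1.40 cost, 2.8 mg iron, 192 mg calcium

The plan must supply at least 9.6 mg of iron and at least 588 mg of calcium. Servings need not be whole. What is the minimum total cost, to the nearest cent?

banana only: max(9.6/0.5, 588/6) = 98 servings → $29.40.
tofu only: max(9.6/2.8, 588/192) = 3.429 servings → $4.80.
banana + tofu with both tight: 2.485 servings and 2.985 servings → $4.92.
The minimum over all feasible corners is $4.80.

$4.80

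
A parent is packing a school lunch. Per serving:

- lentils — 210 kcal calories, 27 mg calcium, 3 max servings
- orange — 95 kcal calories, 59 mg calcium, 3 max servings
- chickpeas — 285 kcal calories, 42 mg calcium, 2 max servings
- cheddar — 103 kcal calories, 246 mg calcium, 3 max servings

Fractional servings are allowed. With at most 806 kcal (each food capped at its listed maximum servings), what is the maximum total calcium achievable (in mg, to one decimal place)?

946.2 mg

Calcium per kcal: cheddar 2.388, orange 0.6211, chickpeas 0.1474, lentils 0.1286.
Take 3 servings of cheddar: uses 309 kcal, +738.0 mg calcium (running total 738.0 mg).
Take 3 servings of orange: uses 285 kcal, +177.0 mg calcium (running total 915.0 mg).
Take 0.7439 servings of chickpeas: uses 212 kcal, +31.2 mg calcium (running total 946.2 mg).
Filling greedily by calcium-per-kcal is optimal for one linear limit, giving 946.2 mg.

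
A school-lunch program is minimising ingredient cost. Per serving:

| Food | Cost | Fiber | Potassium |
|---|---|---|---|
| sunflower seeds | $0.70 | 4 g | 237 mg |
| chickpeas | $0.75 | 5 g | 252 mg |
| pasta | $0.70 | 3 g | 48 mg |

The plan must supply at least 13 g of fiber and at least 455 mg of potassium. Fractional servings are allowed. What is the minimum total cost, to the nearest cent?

sunflower seeds only: max(13/4, 455/237) = 3.25 servings → $2.27.
chickpeas only: max(13/5, 455/252) = 2.6 servings → $1.95.
pasta only: max(13/3, 455/48) = 9.479 servings → $6.64.
sunflower seeds + chickpeas: intersection lies outside the first quadrant.
sunflower seeds + pasta with both tight: 1.428 servings and 2.43 servings → $2.70.
chickpeas + pasta with both tight: 1.436 servings and 1.94 servings → $2.43.
Cheapest feasible corner: $1.95.

$1.95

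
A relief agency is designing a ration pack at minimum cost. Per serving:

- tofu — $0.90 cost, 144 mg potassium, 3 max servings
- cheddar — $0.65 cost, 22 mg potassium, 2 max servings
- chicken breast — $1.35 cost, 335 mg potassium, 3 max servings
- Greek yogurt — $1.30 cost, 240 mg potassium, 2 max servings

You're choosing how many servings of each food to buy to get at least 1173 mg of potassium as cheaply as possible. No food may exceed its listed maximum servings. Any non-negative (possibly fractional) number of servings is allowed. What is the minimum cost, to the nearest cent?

$4.96

Cost per mg of potassium: chicken breast $0.0040, Greek yogurt $0.0054, tofu $0.0063, cheddar $0.0295.
Take 3 servings of chicken breast: +1005.0 mg potassium for $4.05 (total $4.05, still need 168.0 mg).
Take 0.7 servings of Greek yogurt: +168.0 mg potassium for $0.91 (total $4.96, still need 0.0 mg).
Filling from the cheapest source first is optimal under one linear minimum: $4.96.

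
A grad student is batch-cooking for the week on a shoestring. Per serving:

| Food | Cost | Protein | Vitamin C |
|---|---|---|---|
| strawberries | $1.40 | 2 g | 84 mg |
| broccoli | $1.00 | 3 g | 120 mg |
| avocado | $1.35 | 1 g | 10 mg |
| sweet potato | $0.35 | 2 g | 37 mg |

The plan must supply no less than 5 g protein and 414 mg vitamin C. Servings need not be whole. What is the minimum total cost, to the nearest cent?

A basic optimal solution has at most two foods positive. Try each food alone and each pair with both targets met exactly.
strawberries only: max(5/2, 414/84) = 4.929 servings → $6.90.
broccoli only: max(5/3, 414/120) = 3.45 servings → $3.45.
avocado only: max(5/1, 414/10) = 41.4 servings → $55.89.
sweet potato only: max(5/2, 414/37) = 11.19 servings → $3.92.
strawberries + broccoli with both targets exact would need a negative amount; discard.
strawberries + avocado with both targets exact would need a negative amount; discard.
strawberries + sweet potato with both targets exact would need a negative amount; discard.
broccoli + avocado: the both-tight solution has a negative serving — not a feasible corner.
broccoli + sweet potato: the both-tight solution has a negative serving — not a feasible corner.
avocado + sweet potato: the both-tight solution has a negative serving — not a feasible corner.
Cheapest feasible corner: $3.45.

$3.45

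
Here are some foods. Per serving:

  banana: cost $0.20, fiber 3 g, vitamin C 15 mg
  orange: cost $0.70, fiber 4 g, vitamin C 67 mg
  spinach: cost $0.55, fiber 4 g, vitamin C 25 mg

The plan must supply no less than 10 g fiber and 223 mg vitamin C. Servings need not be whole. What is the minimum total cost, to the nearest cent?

$2.33

The cheapest plan sits at a corner of the feasible region — with two constraints it uses at most two foods.
banana only: max(10/3, 223/15) = 14.87 servings → $2.97.
orange only: max(10/4, 223/67) = 3.328 servings → $2.33.
spinach only: max(10/4, 223/25) = 8.92 servings → $4.91.
banana + orange: the both-tight solution has a negative serving — not a feasible corner.
banana + spinach with both targets exact would need a negative amount; discard.
orange + spinach: the both-tight solution has a negative serving — not a feasible corner.
The minimum over all feasible corners is $2.33.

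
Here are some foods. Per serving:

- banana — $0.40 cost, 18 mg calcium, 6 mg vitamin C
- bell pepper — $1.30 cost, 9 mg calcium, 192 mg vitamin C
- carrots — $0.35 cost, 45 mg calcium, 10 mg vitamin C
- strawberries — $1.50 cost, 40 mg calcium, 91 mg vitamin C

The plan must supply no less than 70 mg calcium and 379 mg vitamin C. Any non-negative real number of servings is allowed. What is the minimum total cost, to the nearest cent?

$2.90

At the optimum either one food covers both requirements or two foods hit both targets exactly; no other combination can be cheaper.
banana only: max(70/18, 379/6) = 63.17 servings → $25.27.
bell pepper only: max(70/9, 379/192) = 7.778 servings → $10.11.
carrots only: max(70/45, 379/10) = 37.9 servings → $13.27.
strawberries only: max(70/40, 379/91) = 4.165 servings → $6.25.
banana + bell pepper with both tight: 2.948 servings and 1.882 servings → $3.63.
banana + carrots with both targets exact would need a negative amount; discard.
banana + strawberries with both targets exact would need a negative amount; discard.
bell pepper + carrots with both tight: 1.913 servings and 1.173 servings → $2.90.
bell pepper + strawberries with both tight: 1.281 servings and 1.462 servings → $3.86.
carrots + strawberries with both targets exact would need a negative amount; discard.
The minimum over all feasible corners is $2.90.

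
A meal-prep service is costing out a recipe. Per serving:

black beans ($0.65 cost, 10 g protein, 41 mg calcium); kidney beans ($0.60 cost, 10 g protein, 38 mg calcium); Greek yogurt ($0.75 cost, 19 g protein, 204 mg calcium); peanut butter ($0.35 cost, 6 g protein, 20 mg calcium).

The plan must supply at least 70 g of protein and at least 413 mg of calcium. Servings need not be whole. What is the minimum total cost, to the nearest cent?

$2.76

black beans only: max(70/10, 413/41) = 10.07 servings → $6.55.
kidney beans only: max(70/10, 413/38) = 10.87 servings → $6.52.
Greek yogurt only: max(70/19, 413/204) = 3.684 servings → $2.76.
peanut butter only: max(70/6, 413/20) = 20.65 servings → $7.23.
black beans + kidney beans: the both-tight solution has a negative serving — not a feasible corner.
black beans + Greek yogurt with both tight: 5.102 servings and 0.9992 servings → $4.07.
black beans + peanut butter with both targets exact would need a negative amount; discard.
kidney beans + Greek yogurt with both tight: 4.881 servings and 1.115 servings → $3.77.
kidney beans + peanut butter: intersection lies outside the first quadrant.
Greek yogurt + peanut butter with both tight: 1.277 servings and 7.622 servings → $3.63.
Cheapest feasible corner: $2.76.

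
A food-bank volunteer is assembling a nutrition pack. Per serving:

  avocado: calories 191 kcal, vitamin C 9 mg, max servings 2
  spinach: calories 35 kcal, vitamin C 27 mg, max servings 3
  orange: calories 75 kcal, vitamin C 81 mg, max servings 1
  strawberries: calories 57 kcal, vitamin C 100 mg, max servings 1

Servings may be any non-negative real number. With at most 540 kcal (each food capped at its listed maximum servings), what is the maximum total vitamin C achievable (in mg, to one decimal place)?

276.3 mg

Vitamin C per kcal: strawberries 1.754, orange 1.08, spinach 0.7714, avocado 0.04712.
Take 1 serving of strawberries: uses 57 kcal, +100.0 mg vitamin C (running total 100.0 mg).
Take 1 serving of orange: uses 75 kcal, +81.0 mg vitamin C (running total 181.0 mg).
Take 3 servings of spinach: uses 105 kcal, +81.0 mg vitamin C (running total 262.0 mg).
Take 1.586 servings of avocado: uses 303 kcal, +14.3 mg vitamin C (running total 276.3 mg).
Filling greedily by vitamin C-per-kcal is optimal for one linear limit, giving 276.3 mg.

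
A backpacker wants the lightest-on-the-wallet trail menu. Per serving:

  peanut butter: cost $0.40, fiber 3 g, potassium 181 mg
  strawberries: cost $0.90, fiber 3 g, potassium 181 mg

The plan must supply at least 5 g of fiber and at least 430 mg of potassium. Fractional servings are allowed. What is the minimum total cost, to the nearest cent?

Compare the cost at each extreme point of the feasible region.
peanut butter only: max(5/3, 430/181) = 2.376 servings → $0.95.
strawberries only: max(5/3, 430/181) = 2.376 servings → $2.14.
peanut butter + strawberries (both tight): parallel constraints — no distinct corner.
Cheapest feasible corner: $0.95.

$0.95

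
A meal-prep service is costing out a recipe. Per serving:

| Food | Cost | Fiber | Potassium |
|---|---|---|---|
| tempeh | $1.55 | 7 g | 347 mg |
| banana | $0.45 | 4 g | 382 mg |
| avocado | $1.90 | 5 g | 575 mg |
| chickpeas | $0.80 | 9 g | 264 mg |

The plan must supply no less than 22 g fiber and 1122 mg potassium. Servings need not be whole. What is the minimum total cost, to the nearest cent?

This is a tiny linear program; its minimum lies at a vertex of the feasible set. List the vertices and price them.
tempeh only: max(22/7, 1122/347) = 3.233 servings → $5.01.
banana only: max(22/4, 1122/382) = 5.5 servings → $2.48.
avocado only: max(22/5, 1122/575) = 4.4 servings → $8.36.
chickpeas only: max(22/9, 1122/264) = 4.25 servings → $3.40.
tempeh + banana with both tight: 3.045 servings and 0.1711 servings → $4.80.
tempeh + avocado with both tight: 3.074 servings and 0.09607 servings → $4.95.
tempeh + chickpeas with both targets exact would need a negative amount; discard.
banana + avocado: the both-tight solution has a negative serving — not a feasible corner.
banana + chickpeas with both tight: 1.801 servings and 1.644 servings → $2.13.
avocado + chickpeas with both tight: 1.113 servings and 1.826 servings → $3.58.
So the least-cost plan costs $2.13.

$2.13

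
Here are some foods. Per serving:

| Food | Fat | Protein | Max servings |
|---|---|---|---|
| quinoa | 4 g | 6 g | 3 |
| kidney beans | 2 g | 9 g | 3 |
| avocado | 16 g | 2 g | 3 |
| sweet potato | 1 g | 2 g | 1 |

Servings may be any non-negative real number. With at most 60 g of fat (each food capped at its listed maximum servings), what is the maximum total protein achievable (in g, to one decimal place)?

Protein per g fat: kidney beans 4.5, sweet potato 2, quinoa 1.5, avocado 0.125.
Take 3 servings of kidney beans: uses 6 g fat, +27.0 g protein (running total 27.0 g).
Take 1 serving of sweet potato: uses 1 g fat, +2.0 g protein (running total 29.0 g).
Take 3 servings of quinoa: uses 12 g fat, +18.0 g protein (running total 47.0 g).
Take 2.562 servings of avocado: uses 41 g fat, +5.1 g protein (running total 52.1 g).
Filling greedily by protein-per-g fat is optimal for one linear limit, giving 52.1 g.

52.1 g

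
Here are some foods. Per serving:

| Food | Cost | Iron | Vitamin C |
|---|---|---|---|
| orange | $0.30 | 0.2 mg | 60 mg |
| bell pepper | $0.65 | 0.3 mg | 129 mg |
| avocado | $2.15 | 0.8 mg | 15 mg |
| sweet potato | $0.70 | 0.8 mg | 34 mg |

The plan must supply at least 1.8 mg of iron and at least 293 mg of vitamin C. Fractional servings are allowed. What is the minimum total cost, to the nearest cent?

$2.10

Two binding constraints pin down two serving amounts, so the optimal mix uses at most two foods. The candidates are each food alone (scaled to the tighter of iron/vitamin C) and each pair with both constraints tight.
orange only: max(1.8/0.2, 293/60) = 9 servings → $2.70.
bell pepper only: max(1.8/0.3, 293/129) = 6 servings → $3.90.
avocado only: max(1.8/0.8, 293/15) = 19.53 servings → $42.00.
sweet potato only: max(1.8/0.8, 293/34) = 8.618 servings → $6.03.
orange + bell pepper with both targets exact would need a negative amount; discard.
orange + avocado with both tight: 4.609 servings and 1.098 servings → $3.74.
orange + sweet potato with both tight: 4.204 servings and 1.199 servings → $2.10.
bell pepper + avocado with both tight: 2.101 servings and 1.462 servings → $4.51.
bell pepper + sweet potato with both tight: 1.862 servings and 1.552 servings → $2.30.
avocado + sweet potato: the both-tight solution has a negative serving — not a feasible corner.
So the least-cost plan costs $2.10.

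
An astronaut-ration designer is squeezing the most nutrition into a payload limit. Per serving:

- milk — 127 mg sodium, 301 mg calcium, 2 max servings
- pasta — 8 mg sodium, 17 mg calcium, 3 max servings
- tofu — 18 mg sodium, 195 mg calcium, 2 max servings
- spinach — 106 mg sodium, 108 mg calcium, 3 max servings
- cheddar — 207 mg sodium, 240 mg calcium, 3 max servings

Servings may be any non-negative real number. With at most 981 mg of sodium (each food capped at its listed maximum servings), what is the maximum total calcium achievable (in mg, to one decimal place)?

Calcium per mg sodium: tofu 10.83, milk 2.37, pasta 2.125, cheddar 1.159, spinach 1.019.
Take 2 servings of tofu: uses 36 mg sodium, +390.0 mg calcium (running total 390.0 mg).
Take 2 servings of milk: uses 254 mg sodium, +602.0 mg calcium (running total 992.0 mg).
Take 3 servings of pasta: uses 24 mg sodium, +51.0 mg calcium (running total 1043.0 mg).
Take 3 servings of cheddar: uses 621 mg sodium, +720.0 mg calcium (running total 1763.0 mg).
Take 0.434 servings of spinach: uses 46 mg sodium, +46.9 mg calcium (running total 1809.9 mg).
Greedy by best ratio exhausts the sodium allowance optimally: 1809.9 mg.

1809.9 mg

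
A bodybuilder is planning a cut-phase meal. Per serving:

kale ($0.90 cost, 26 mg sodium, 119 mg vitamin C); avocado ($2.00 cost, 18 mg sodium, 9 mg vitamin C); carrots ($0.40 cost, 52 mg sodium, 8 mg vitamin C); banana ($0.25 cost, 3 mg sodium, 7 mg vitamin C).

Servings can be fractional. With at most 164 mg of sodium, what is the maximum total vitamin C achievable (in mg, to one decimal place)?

Vitamin C per mg sodium: kale 4.577, banana 2.333, avocado 0.5, carrots 0.1538.
With no serving limits, spend the whole sodium allowance on kale: 164 mg / 26 mg × 119 mg = 750.6 mg.

750.6 mg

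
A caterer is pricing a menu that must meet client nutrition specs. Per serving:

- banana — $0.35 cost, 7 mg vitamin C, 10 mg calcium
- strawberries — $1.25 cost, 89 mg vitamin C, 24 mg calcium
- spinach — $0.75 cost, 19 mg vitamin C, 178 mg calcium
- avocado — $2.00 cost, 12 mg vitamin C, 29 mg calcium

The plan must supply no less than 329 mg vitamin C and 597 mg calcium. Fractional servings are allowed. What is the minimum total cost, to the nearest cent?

$6.04

A basic optimal solution has at most two foods positive. Try each food alone and each pair with both targets met exactly.
banana only: max(329/7, 597/10) = 59.7 servings → $20.89.
strawberries only: max(329/89, 597/24) = 24.88 servings → $31.09.
spinach only: max(329/19, 597/178) = 17.32 servings → $12.99.
avocado only: max(329/12, 597/29) = 27.42 servings → $54.83.
banana + strawberries with both targets exact would need a negative amount; discard.
banana + spinach with both tight: 44.71 servings and 0.8419 servings → $16.28.
banana + avocado with both tight: 28.64 servings and 10.71 servings → $31.45.
strawberries + spinach with both tight: 3.069 servings and 2.94 servings → $6.04.
strawberries + avocado with both tight: 1.037 servings and 19.73 servings → $40.75.
spinach + avocado: the both-tight solution has a negative serving — not a feasible corner.
Cheapest feasible corner: $6.04.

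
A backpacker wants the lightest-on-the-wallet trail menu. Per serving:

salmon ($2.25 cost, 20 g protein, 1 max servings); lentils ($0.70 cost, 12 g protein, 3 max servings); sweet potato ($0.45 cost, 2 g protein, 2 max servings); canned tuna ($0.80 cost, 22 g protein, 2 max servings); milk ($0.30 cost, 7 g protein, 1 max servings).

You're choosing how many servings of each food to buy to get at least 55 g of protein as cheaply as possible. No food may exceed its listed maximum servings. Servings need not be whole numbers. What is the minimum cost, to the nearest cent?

Cost per g of protein: canned tuna $0.0364, milk $0.0429, lentils $0.0583, salmon $0.1125, sweet potato $0.2250.
Take 2 servings of canned tuna: +44.0 g protein for $1.60 (total $1.60, still need 11.0 g).
Take 1 serving of milk: +7.0 g protein for $0.30 (total $1.90, still need 4.0 g).
Take 0.3333 servings of lentils: +4.0 g protein for $0.23 (total $2.13, still need 0.0 g).
Filling from the cheapest source first is optimal under one linear minimum: $2.13.

$2.13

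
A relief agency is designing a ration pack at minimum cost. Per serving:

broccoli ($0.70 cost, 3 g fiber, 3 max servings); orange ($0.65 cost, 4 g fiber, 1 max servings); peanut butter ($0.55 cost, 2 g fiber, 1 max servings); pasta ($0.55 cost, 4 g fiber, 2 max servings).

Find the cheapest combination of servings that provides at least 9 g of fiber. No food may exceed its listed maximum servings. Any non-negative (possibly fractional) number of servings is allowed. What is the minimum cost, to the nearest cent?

Cost per g of fiber: pasta $0.1375, orange $0.1625, broccoli $0.2333, peanut butter $0.2750.
Take 2 servings of pasta: +8.0 g fiber for $1.10 (total $1.10, still need 1.0 g).
Take 0.25 servings of orange: +1.0 g fiber for $0.16 (total $1.26, still need 0.0 g).
Greedy by cheapest-per-g is optimal for a single linear constraint, so the minimum cost is $1.26.

$1.26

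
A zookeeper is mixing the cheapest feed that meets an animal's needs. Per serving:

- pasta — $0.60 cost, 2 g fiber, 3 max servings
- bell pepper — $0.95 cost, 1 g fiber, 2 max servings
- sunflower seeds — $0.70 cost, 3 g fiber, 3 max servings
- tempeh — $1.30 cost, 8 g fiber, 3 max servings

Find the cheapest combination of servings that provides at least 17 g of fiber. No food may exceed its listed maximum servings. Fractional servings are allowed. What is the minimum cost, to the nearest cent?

Cost per g of fiber: tempeh $0.1625, sunflower seeds $0.2333, pasta $0.3000, bell pepper $0.9500.
Take 2.125 servings of tempeh: +17.0 g fiber for $2.76 (total $2.76, still need 0.0 g).
Filling from the cheapest source first is optimal under one linear minimum: $2.76.

$2.76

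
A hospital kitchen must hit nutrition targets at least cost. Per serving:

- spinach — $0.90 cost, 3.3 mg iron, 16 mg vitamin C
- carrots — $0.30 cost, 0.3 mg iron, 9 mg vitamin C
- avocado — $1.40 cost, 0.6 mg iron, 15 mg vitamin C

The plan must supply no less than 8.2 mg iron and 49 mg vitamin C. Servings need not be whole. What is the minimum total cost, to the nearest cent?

$2.50

Check every corner: each single food scaled to meet both minima, and each pair solved so both constraints bind.
spinach only: max(8.2/3.3, 49/16) = 3.062 servings → $2.76.
carrots only: max(8.2/0.3, 49/9) = 27.33 servings → $8.20.
avocado only: max(8.2/0.6, 49/15) = 13.67 servings → $19.13.
spinach + carrots with both tight: 2.373 servings and 1.225 servings → $2.50.
spinach + avocado with both tight: 2.346 servings and 0.7644 servings → $3.18.
carrots + avocado with both targets exact would need a negative amount; discard.
The minimum over all feasible corners is $2.50.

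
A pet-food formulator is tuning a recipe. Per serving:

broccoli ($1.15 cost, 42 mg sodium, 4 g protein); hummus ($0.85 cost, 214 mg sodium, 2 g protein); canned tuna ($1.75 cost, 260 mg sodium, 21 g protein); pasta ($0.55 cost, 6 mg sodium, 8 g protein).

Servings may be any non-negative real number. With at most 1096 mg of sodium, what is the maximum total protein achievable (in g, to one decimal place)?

1461.3 g

Protein per mg sodium: pasta 1.333, broccoli 0.09524, canned tuna 0.08077, hummus 0.009346.
With no serving limits, spend the whole sodium allowance on pasta: 1096 mg / 6 mg × 8 g = 1461.3 g.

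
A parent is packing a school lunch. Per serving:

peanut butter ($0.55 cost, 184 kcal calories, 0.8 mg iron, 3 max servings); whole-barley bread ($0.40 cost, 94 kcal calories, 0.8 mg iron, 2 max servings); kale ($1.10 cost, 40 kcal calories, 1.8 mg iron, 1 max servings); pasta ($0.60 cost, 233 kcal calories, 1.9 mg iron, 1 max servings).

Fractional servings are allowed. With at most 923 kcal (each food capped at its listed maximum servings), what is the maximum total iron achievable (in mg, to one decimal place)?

7.3 mg

Iron per kcal: kale 0.045, whole-barley bread 0.008511, pasta 0.008155, peanut butter 0.004348.
Take 1 serving of kale: uses 40 kcal, +1.8 mg iron (running total 1.8 mg).
Take 2 servings of whole-barley bread: uses 188 kcal, +1.6 mg iron (running total 3.4 mg).
Take 1 serving of pasta: uses 233 kcal, +1.9 mg iron (running total 5.3 mg).
Take 2.511 servings of peanut butter: uses 462 kcal, +2.0 mg iron (running total 7.3 mg).
Greedy by best ratio exhausts the calories allowance optimally: 7.3 mg.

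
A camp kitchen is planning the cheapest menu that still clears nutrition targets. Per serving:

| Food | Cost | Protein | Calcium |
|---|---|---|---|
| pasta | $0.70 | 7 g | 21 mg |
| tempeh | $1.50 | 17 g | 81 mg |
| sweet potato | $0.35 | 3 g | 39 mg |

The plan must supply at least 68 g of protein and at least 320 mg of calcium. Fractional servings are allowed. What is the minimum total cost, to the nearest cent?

$6.00

Minimising a linear cost over {protein ≥ 68, calcium ≥ 320, servings ≥ 0} — the optimum is at a vertex, using one or two foods.
pasta only: max(68/7, 320/21) = 15.24 servings → $10.67.
tempeh only: max(68/17, 320/81) = 4 servings → $6.00.
sweet potato only: max(68/3, 320/39) = 22.67 servings → $7.93.
pasta + tempeh with both tight: 0.3238 servings and 3.867 servings → $6.03.
pasta + sweet potato with both tight: 8.057 servings and 3.867 servings → $6.99.
tempeh + sweet potato with both targets exact would need a negative amount; discard.
So the least-cost plan costs $6.00.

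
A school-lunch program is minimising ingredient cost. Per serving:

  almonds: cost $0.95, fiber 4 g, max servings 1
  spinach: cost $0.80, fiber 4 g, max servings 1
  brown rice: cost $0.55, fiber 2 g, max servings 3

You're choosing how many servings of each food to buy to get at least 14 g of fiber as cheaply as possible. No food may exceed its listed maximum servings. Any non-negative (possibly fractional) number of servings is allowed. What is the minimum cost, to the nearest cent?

Cost per g of fiber: spinach $0.2000, almonds $0.2375, brown rice $0.2750.
Take 1 serving of spinach: +4.0 g fiber for $0.80 (total $0.80, still need 10.0 g).
Take 1 serving of almonds: +4.0 g fiber for $0.95 (total $1.75, still need 6.0 g).
Take 3 servings of brown rice: +6.0 g fiber for $1.65 (total $3.40, still need 0.0 g).
Filling from the cheapest source first is optimal under one linear minimum: $3.40.

$3.40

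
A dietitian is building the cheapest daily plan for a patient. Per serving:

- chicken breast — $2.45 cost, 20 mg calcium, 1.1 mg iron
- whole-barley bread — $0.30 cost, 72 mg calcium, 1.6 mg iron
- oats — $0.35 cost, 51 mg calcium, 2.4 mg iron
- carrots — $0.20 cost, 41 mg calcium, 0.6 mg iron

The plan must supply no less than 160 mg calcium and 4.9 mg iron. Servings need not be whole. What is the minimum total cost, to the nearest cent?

$0.81

chicken breast only: max(160/20, 4.9/1.1) = 8 servings → $19.60.
whole-barley bread only: max(160/72, 4.9/1.6) = 3.062 servings → $0.92.
oats only: max(160/51, 4.9/2.4) = 3.137 servings → $1.10.
carrots only: max(160/41, 4.9/0.6) = 8.167 servings → $1.63.
chicken breast + whole-barley bread with both tight: 2.051 servings and 1.653 servings → $5.52.
chicken breast + oats: the both-tight solution has a negative serving — not a feasible corner.
chicken breast + carrots with both tight: 3.169 servings and 2.356 servings → $8.24.
whole-barley bread + oats with both tight: 1.47 servings and 1.061 servings → $0.81.
whole-barley bread + carrots with both targets exact would need a negative amount; discard.
oats + carrots with both tight: 1.547 servings and 1.978 servings → $0.94.
Cheapest feasible corner: $0.81.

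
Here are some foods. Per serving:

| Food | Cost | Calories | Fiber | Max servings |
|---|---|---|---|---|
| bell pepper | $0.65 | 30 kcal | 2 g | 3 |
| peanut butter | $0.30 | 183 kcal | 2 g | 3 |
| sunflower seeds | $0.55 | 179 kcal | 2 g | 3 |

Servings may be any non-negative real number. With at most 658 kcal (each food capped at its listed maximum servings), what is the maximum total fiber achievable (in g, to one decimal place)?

12.3 g

Fiber per kcal: bell pepper 0.06667, sunflower seeds 0.01117, peanut butter 0.01093.
Take 3 servings of bell pepper: uses 90 kcal, +6.0 g fiber (running total 6.0 g).
Take 3 servings of sunflower seeds: uses 537 kcal, +6.0 g fiber (running total 12.0 g).
Take 0.1694 servings of peanut butter: uses 31 kcal, +0.3 g fiber (running total 12.3 g).
Greedy by best ratio exhausts the calories allowance optimally: 12.3 g.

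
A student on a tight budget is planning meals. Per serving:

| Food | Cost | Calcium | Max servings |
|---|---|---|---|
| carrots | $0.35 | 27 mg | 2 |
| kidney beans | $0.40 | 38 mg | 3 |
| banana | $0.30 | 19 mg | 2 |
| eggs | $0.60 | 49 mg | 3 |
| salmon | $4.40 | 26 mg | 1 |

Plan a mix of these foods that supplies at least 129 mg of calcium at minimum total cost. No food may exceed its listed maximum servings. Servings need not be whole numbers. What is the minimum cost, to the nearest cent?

Cost per mg of calcium: kidney beans $0.0105, eggs $0.0122, carrots $0.0130, banana $0.0158, salmon $0.1692.
Take 3 servings of kidney beans: +114.0 mg calcium for $1.20 (total $1.20, still need 15.0 mg).
Take 0.3061 servings of eggs: +15.0 mg calcium for $0.18 (total $1.38, still need 0.0 mg).
Greedy by cheapest-per-mg is optimal for a single linear constraint, so the minimum cost is $1.38.

$1.38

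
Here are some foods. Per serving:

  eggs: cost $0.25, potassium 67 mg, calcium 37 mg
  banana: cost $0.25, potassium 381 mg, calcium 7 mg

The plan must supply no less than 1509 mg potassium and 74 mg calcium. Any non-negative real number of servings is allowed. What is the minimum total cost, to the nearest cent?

At the optimum either one food covers both requirements or two foods hit both targets exactly; no other combination can be cheaper.
eggs only: max(1509/67, 74/37) = 22.52 servings → $5.63.
banana only: max(1509/381, 74/7) = 10.57 servings → $2.64.
eggs + banana with both tight: 1.294 servings and 3.733 servings → $1.26.
So the least-cost plan costs $1.26.

$1.26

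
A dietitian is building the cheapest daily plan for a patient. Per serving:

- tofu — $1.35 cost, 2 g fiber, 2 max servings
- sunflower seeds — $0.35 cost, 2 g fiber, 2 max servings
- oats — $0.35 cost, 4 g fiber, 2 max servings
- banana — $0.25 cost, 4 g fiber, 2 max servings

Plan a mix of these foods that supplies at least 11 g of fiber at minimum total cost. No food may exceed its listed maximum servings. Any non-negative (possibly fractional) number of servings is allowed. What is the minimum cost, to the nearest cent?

Cost per g of fiber: banana $0.0625, oats $0.0875, sunflower seeds $0.1750, tofu $0.6750.
Take 2 servings of banana: +8.0 g fiber for $0.50 (total $0.50, still need 3.0 g).
Take 0.75 servings of oats: +3.0 g fiber for $0.26 (total $0.76, still need 0.0 g).
Filling from the cheapest source first is optimal under one linear minimum: $0.76.

$0.76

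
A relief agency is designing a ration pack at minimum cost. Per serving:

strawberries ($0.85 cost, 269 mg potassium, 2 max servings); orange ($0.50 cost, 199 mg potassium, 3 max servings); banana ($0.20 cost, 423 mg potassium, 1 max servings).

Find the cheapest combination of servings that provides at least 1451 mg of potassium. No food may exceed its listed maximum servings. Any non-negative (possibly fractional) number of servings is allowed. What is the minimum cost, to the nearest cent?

$3.06

Cost per mg of potassium: banana $0.0005, orange $0.0025, strawberries $0.0032.
Take 1 serving of banana: +423.0 mg potassium for $0.20 (total $0.20, still need 1028.0 mg).
Take 3 servings of orange: +597.0 mg potassium for $1.50 (total $1.70, still need 431.0 mg).
Take 1.602 servings of strawberries: +431.0 mg potassium for $1.36 (total $3.06, still need 0.0 mg).
Filling from the cheapest source first is optimal under one linear minimum: $3.06.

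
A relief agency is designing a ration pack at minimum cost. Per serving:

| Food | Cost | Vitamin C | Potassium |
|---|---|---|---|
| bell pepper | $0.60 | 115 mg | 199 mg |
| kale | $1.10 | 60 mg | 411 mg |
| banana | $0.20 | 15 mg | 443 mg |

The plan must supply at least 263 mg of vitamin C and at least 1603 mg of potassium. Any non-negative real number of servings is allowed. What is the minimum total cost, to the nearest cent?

The cheapest plan sits at a corner of the feasible region — with two constraints it uses at most two foods.
bell pepper only: max(263/115, 1603/199) = 8.055 servings → $4.83.
kale only: max(263/60, 1603/411) = 4.383 servings → $4.82.
banana only: max(263/15, 1603/443) = 17.53 servings → $3.51.
bell pepper + kale with both tight: 0.3372 servings and 3.737 servings → $4.31.
bell pepper + banana with both tight: 1.928 servings and 2.752 servings → $1.71.
kale + banana: the both-tight solution has a negative serving — not a feasible corner.
Cheapest feasible corner: $1.71.

$1.71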